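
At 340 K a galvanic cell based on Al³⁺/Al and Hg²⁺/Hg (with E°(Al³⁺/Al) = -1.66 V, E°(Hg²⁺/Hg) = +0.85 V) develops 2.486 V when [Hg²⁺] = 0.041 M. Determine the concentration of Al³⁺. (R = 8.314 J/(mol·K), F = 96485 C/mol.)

0.097 M

From the Nernst equation, ln Q = nF(E° − E)/RT = 6×96485×(2.51 − 2.486)/(8.314×340) = 4.915, so Q = 136.
With Q = [Al³⁺]^2/[Hg²⁺]^3 and the known concentrations, [Al³⁺]^2 in the numerator gives [Al³⁺] = 0.097 M.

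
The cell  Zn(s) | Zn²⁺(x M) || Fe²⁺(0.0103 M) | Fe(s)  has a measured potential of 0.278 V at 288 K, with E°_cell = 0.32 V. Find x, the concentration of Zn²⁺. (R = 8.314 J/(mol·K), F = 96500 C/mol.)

From the Nernst equation, ln Q = nF(E° − E)/RT = 2×96500×(0.32 − 0.278)/(8.314×288) = 3.385, so Q = 29.5.
With Q = [Zn²⁺]/[Fe²⁺] and the known concentrations, [Zn²⁺] in the numerator gives [Zn²⁺] = 0.3 M.

0.3 M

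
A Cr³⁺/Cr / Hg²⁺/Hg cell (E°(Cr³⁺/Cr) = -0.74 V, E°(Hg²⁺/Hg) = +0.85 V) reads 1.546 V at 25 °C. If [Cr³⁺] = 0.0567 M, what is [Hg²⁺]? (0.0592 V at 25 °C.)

From the Nernst equation, log Q = n(E° − E)/0.0592 = 6(1.59 − 1.546)/0.0592 = 4.459, so Q = 2.88 × 10^4.
With Q = [Cr³⁺]^2/[Hg²⁺]^3 and the known concentrations, [Hg²⁺]^3 in the denominator gives [Hg²⁺] = 0.0048 M.

0.0048 M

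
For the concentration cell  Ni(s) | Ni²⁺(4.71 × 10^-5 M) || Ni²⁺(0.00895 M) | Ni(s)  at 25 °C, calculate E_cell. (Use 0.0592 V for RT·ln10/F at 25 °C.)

Both half-cells are Ni²⁺/Ni, so E°_cell = 0. The concentrated side is the cathode; the cell reaction moves Ni²⁺ from high to low concentration with n = 2.
Q = [Ni²⁺]_dilute/[Ni²⁺]_conc = 4.71 × 10^-5/0.00895 = 0.00526.
E = 0 − (0.0592/2) log Q = −(0.0592/2)(-2.279) = 0.0675 V.

0.067 V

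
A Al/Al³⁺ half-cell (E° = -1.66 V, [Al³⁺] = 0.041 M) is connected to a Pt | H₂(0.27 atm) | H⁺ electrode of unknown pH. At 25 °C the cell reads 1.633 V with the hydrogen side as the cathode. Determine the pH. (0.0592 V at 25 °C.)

E°_cell = 1.66 V and n = 6.
log Q = n(E° − E)/0.0592 = 6×(1.66 − 1.633)/0.0592 = 2.736.
With Q = [Al³⁺]^2·P(H₂)^3 / [H⁺]^6, solving for [H⁺] gives log[H⁺] = -1.203, so pH = 1.20.

pH = 1.20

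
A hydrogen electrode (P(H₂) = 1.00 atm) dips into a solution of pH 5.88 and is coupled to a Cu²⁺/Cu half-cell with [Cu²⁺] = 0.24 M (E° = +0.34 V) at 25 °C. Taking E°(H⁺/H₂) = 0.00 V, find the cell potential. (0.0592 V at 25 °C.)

0.67 V

The Cu²⁺/Cu couple is the cathode, so E°_cell = 0.34 V; n = 2.
[H⁺] = 10^(−5.88) = 1.3 × 10^-6 M, and Q = [H⁺]^2 / ([Cu²⁺]·P(H₂)) = 7.24 × 10^-12.
E = E° − (0.0592/2) log Q = 0.34 − (0.0592/2)(-11.140) = 0.670 V.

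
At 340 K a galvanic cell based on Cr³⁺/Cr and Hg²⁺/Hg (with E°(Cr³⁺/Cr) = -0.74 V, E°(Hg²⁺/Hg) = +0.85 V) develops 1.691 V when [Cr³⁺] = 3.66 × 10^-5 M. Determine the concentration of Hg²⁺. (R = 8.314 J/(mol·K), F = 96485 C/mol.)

1.1 M

From the Nernst equation, ln Q = nF(E° − E)/RT = 6×96485×(1.59 − 1.691)/(8.314×340) = -20.684, so Q = 1.04 × 10^-9.
With Q = [Cr³⁺]^2/[Hg²⁺]^3 and the known concentrations, [Hg²⁺]^3 in the denominator gives [Hg²⁺] = 1.1 M.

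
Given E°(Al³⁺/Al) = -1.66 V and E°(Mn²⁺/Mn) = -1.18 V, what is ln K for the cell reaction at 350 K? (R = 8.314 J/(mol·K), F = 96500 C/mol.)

ln K = 95.5

E°_cell = -1.18 − (-1.66) = 0.48 V, with n = 6 electrons transferred.
At equilibrium E = 0, so the Nernst equation gives ln K = nFE°/RT = (6)(96500)(0.48)/((8.314)(350)) = 95.51.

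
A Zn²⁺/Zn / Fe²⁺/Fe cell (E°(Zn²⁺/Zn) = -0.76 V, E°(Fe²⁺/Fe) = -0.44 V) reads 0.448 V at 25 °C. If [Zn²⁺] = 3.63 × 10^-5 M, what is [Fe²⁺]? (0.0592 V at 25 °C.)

From the Nernst equation, log Q = n(E° − E)/0.0592 = 2(0.32 − 0.448)/0.0592 = -4.324, so Q = 4.74 × 10^-5.
With Q = [Zn²⁺]/[Fe²⁺] and the known concentrations, [Fe²⁺] in the denominator gives [Fe²⁺] = 0.77 M.

0.77 M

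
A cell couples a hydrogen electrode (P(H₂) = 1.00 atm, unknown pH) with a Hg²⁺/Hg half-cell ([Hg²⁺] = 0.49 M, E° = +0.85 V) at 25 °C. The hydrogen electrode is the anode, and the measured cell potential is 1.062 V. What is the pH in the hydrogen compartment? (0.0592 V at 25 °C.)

pH = 3.74

E°_cell = 0.85 V and n = 2.
log Q = n(E° − E)/0.0592 = 2×(0.85 − 1.062)/0.0592 = -7.162.
With Q = [H⁺]^2 / ([Hg²⁺]·P(H₂)), solving for [H⁺] gives log[H⁺] = -3.736, so pH = 3.74.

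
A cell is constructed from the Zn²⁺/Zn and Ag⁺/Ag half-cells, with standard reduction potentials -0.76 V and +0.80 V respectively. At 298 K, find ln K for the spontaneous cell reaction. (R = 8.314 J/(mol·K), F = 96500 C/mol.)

ln K = 121.5

E°_cell = +0.80 − (-0.76) = 1.56 V, with n = 2 electrons transferred.
At equilibrium E = 0, so the Nernst equation gives ln K = nFE°/RT = (2)(96500)(1.56)/((8.314)(298)) = 121.52.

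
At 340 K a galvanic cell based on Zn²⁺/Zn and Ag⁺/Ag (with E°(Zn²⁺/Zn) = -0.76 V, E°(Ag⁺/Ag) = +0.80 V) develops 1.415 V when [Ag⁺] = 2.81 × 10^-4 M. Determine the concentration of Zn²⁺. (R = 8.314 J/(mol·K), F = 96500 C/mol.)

From the Nernst equation, ln Q = nF(E° − E)/RT = 2×96500×(1.56 − 1.415)/(8.314×340) = 9.900, so Q = 1.99 × 10^4.
With Q = [Zn²⁺]/[Ag⁺]^2 and the known concentrations, [Zn²⁺] in the numerator gives [Zn²⁺] = 0.0016 M.

0.0016 M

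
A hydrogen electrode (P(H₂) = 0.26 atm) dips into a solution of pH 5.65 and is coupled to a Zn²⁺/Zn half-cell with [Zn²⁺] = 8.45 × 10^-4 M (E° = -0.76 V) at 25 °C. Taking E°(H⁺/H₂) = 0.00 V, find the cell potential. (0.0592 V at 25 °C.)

0.53 V

The hydrogen couple is the cathode, so E°_cell = 0.76 V; n = 2.
[H⁺] = 10^(−5.65) = 2.2 × 10^-6 M, and Q = [Zn²⁺]·P(H₂) / [H⁺]^2 = 4.38 × 10^7.
E = E° − (0.0592/2) log Q = 0.76 − (0.0592/2)(7.642) = 0.534 V.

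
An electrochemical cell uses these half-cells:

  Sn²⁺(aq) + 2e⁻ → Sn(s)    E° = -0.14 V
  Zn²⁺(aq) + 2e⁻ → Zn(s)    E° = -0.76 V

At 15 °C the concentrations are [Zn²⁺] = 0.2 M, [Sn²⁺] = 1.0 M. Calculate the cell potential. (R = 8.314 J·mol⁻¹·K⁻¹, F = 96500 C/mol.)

0.640 V

The Sn²⁺/Sn couple has the higher reduction potential and acts as the cathode, so E°_cell = -0.14 − (-0.76) = 0.62 V.
Balancing electrons gives n = 2; the reaction quotient is Q = [Zn²⁺]/[Sn²⁺] = 0.200.
E = E° − (RT/nF) ln Q = 0.62 − (8.314×288)/(2×96500) × (-1.609) = 0.620 + 0.020 = 0.640 V.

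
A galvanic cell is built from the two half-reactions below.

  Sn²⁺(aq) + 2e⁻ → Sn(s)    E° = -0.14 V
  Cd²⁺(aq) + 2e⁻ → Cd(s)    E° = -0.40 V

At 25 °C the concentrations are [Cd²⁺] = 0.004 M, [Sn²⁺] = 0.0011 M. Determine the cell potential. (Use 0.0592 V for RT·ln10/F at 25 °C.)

0.243 V

The Sn²⁺/Sn couple has the higher reduction potential and acts as the cathode, so E°_cell = -0.14 − (-0.40) = 0.26 V.
Balancing electrons gives n = 2; the reaction quotient is Q = [Cd²⁺]/[Sn²⁺] = 3.64.
At 25 °C, E = E° − (0.0592/n) log Q = 0.26 − (0.0592/2)(0.561) = 0.260 − 0.017 = 0.243 V.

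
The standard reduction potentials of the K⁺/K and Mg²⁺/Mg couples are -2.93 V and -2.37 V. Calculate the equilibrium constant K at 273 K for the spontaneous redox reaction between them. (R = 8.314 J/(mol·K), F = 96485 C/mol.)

E°_cell = -2.37 − (-2.93) = 0.56 V, with n = 2 electrons transferred.
At equilibrium E = 0, so the Nernst equation gives ln K = nFE°/RT = (2)(96485)(0.56)/((8.314)(273)) = 47.61.
K = e^47.61 = 4.8 × 10^20.

4.8 × 10^20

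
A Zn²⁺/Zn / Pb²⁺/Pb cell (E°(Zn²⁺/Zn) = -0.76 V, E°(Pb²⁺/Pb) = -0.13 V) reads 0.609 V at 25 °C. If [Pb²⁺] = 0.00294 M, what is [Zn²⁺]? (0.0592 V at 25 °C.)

0.015 M

From the Nernst equation, log Q = n(E° − E)/0.0592 = 2(0.63 − 0.609)/0.0592 = 0.709, so Q = 5.12.
With Q = [Zn²⁺]/[Pb²⁺] and the known concentrations, [Zn²⁺] in the numerator gives [Zn²⁺] = 0.015 M.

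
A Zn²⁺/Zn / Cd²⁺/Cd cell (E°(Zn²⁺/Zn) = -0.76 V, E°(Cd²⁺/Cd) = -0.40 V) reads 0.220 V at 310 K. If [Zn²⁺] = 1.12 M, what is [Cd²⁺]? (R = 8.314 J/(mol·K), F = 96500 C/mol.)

3.1 × 10^-5 M

From the Nernst equation, ln Q = nF(E° − E)/RT = 2×96500×(0.36 − 0.220)/(8.314×310) = 10.484, so Q = 3.57 × 10^4.
With Q = [Zn²⁺]/[Cd²⁺] and the known concentrations, [Cd²⁺] in the denominator gives [Cd²⁺] = 3.1 × 10^-5 M.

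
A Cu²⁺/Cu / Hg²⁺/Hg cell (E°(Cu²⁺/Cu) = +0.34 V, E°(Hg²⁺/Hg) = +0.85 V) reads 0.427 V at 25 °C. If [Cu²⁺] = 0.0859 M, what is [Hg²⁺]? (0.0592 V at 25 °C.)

1.3 × 10^-4 M

From the Nernst equation, log Q = n(E° − E)/0.0592 = 2(0.51 − 0.427)/0.0592 = 2.804, so Q = 637.
With Q = [Cu²⁺]/[Hg²⁺] and the known concentrations, [Hg²⁺] in the denominator gives [Hg²⁺] = 1.3 × 10^-4 M.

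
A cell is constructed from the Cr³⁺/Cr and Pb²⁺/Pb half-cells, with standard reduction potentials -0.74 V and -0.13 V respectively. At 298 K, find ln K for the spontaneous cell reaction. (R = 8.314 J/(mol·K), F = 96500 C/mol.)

E°_cell = -0.13 − (-0.74) = 0.61 V, with n = 6 electrons transferred.
At equilibrium E = 0, so the Nernst equation gives ln K = nFE°/RT = (6)(96500)(0.61)/((8.314)(298)) = 142.55.

ln K = 142.6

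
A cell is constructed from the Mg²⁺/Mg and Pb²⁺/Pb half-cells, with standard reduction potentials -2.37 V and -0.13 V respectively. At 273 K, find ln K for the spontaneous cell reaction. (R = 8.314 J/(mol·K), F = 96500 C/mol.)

E°_cell = -0.13 − (-2.37) = 2.24 V, with n = 2 electrons transferred.
At equilibrium E = 0, so the Nernst equation gives ln K = nFE°/RT = (2)(96500)(2.24)/((8.314)(273)) = 190.47.

ln K = 190.5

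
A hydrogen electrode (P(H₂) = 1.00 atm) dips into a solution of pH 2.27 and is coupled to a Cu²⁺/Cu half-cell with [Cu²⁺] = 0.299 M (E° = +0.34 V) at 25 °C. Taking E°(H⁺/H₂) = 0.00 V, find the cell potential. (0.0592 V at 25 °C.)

The Cu²⁺/Cu couple is the cathode, so E°_cell = 0.34 V; n = 2.
[H⁺] = 10^(−2.27) = 0.0054 M, and Q = [H⁺]^2 / ([Cu²⁺]·P(H₂)) = 9.65 × 10^-5.
E = E° − (0.0592/2) log Q = 0.34 − (0.0592/2)(-4.016) = 0.459 V.

0.46 V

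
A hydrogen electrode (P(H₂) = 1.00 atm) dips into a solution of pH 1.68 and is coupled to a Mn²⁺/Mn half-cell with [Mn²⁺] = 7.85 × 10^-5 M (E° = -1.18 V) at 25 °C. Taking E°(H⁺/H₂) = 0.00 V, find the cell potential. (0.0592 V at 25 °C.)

The hydrogen couple is the cathode, so E°_cell = 1.18 V; n = 2.
[H⁺] = 10^(−1.68) = 0.021 M, and Q = [Mn²⁺]·P(H₂) / [H⁺]^2 = 0.180.
E = E° − (0.0592/2) log Q = 1.18 − (0.0592/2)(-0.745) = 1.202 V.

1.20 V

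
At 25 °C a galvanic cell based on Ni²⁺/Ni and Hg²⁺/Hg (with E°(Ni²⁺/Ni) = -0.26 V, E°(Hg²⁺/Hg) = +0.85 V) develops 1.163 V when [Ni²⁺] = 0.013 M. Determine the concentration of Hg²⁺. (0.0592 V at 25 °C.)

0.8 M

From the Nernst equation, log Q = n(E° − E)/0.0592 = 2(1.11 − 1.163)/0.0592 = -1.791, so Q = 0.0162.
With Q = [Ni²⁺]/[Hg²⁺] and the known concentrations, [Hg²⁺] in the denominator gives [Hg²⁺] = 0.8 M.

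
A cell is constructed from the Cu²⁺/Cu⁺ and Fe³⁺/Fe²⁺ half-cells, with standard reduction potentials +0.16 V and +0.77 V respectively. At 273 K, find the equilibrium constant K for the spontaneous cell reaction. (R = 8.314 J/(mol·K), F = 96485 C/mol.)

E°_cell = +0.77 − (+0.16) = 0.61 V, with n = 1 electron transferred.
At equilibrium E = 0, so the Nernst equation gives ln K = nFE°/RT = (1)(96485)(0.61)/((8.314)(273)) = 25.93.
K = e^25.93 = 1.8 × 10^11.

1.8 × 10^11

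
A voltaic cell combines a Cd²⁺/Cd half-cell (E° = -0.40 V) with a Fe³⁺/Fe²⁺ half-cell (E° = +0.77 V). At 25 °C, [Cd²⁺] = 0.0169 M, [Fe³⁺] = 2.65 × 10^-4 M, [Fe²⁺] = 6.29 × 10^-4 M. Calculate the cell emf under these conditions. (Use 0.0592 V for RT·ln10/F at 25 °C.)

The Fe³⁺/Fe²⁺ couple has the higher reduction potential and acts as the cathode, so E°_cell = +0.77 − (-0.40) = 1.17 V.
Balancing electrons gives n = 2; the reaction quotient is Q = [Cd²⁺]·[Fe²⁺]^2/[Fe³⁺]^2 = 0.0952.
At 25 °C, E = E° − (0.0592/n) log Q = 1.17 − (0.0592/2)(-1.021) = 1.170 + 0.030 = 1.200 V.

1.20 V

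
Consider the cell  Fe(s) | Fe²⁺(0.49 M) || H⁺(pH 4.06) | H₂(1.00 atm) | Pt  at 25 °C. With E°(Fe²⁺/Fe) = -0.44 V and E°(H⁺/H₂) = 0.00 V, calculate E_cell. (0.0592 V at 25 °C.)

The hydrogen couple is the cathode, so E°_cell = 0.44 V; n = 2.
[H⁺] = 10^(−4.06) = 8.7 × 10^-5 M, and Q = [Fe²⁺]·P(H₂) / [H⁺]^2 = 6.46 × 10^7.
E = E° − (0.0592/2) log Q = 0.44 − (0.0592/2)(7.810) = 0.209 V.

0.21 V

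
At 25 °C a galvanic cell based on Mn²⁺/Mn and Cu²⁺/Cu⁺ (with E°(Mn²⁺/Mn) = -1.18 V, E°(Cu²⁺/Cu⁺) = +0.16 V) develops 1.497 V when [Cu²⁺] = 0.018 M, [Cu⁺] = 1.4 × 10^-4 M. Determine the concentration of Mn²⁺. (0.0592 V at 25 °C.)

From the Nernst equation, log Q = n(E° − E)/0.0592 = 2(1.34 − 1.497)/0.0592 = -5.304, so Q = 4.97 × 10^-6.
With Q = [Mn²⁺]·[Cu⁺]^2/[Cu²⁺]^2 and the known concentrations, [Mn²⁺] in the numerator gives [Mn²⁺] = 0.082 M.

0.082 M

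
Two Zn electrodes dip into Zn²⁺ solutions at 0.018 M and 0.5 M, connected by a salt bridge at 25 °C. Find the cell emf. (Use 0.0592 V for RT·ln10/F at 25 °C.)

Both half-cells are Zn²⁺/Zn, so E°_cell = 0. The concentrated side is the cathode; the cell reaction moves Zn²⁺ from high to low concentration with n = 2.
Q = [Zn²⁺]_dilute/[Zn²⁺]_conc = 0.018/0.5 = 0.0360.
E = 0 − (0.0592/2) log Q = −(0.0592/2)(-1.444) = 0.0427 V.

0.043 V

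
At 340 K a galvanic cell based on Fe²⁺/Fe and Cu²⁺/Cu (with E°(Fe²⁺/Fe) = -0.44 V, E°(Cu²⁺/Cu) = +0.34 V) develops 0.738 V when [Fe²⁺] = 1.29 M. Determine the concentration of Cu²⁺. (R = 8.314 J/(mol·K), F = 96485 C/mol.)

From the Nernst equation, ln Q = nF(E° − E)/RT = 2×96485×(0.78 − 0.738)/(8.314×340) = 2.867, so Q = 17.6.
With Q = [Fe²⁺]/[Cu²⁺] and the known concentrations, [Cu²⁺] in the denominator gives [Cu²⁺] = 0.073 M.

0.073 M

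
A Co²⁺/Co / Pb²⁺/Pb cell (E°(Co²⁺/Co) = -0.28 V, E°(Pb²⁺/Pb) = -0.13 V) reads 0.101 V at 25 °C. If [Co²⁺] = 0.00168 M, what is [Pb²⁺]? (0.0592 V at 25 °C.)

3.7 × 10^-5 M

From the Nernst equation, log Q = n(E° − E)/0.0592 = 2(0.15 − 0.101)/0.0592 = 1.655, so Q = 45.2.
With Q = [Co²⁺]/[Pb²⁺] and the known concentrations, [Pb²⁺] in the denominator gives [Pb²⁺] = 3.7 × 10^-5 M.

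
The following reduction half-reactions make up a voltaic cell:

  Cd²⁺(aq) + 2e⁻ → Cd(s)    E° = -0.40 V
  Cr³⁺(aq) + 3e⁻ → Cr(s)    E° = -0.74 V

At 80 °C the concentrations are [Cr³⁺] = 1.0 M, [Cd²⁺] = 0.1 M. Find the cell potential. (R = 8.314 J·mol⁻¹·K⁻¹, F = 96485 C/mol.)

The Cd²⁺/Cd couple has the higher reduction potential and acts as the cathode, so E°_cell = -0.40 − (-0.74) = 0.34 V.
Balancing electrons gives n = 6; the reaction quotient is Q = [Cr³⁺]^2/[Cd²⁺]^3 = 1000.
E = E° − (RT/nF) ln Q = 0.34 − (8.314×353)/(6×96485) × (6.908) = 0.340 − 0.035 = 0.305 V.

0.305 V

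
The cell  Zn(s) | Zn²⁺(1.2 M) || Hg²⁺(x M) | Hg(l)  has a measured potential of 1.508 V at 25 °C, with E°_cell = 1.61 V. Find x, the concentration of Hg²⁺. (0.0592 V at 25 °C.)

From the Nernst equation, log Q = n(E° − E)/0.0592 = 2(1.61 − 1.508)/0.0592 = 3.446, so Q = 2790.
With Q = [Zn²⁺]/[Hg²⁺] and the known concentrations, [Hg²⁺] in the denominator gives [Hg²⁺] = 4.3 × 10^-4 M.

4.3 × 10^-4 M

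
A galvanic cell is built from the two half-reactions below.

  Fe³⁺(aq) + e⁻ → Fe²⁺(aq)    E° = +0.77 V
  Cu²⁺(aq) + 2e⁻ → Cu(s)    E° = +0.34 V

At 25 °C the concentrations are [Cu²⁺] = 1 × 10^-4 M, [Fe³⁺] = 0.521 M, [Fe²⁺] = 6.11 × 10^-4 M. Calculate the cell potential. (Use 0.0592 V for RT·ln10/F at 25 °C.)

0.722 V

The Fe³⁺/Fe²⁺ couple has the higher reduction potential and acts as the cathode, so E°_cell = +0.77 − (+0.34) = 0.43 V.
Balancing electrons gives n = 2; the reaction quotient is Q = [Cu²⁺]·[Fe²⁺]^2/[Fe³⁺]^2 = 1.38 × 10^-10.
At 25 °C, E = E° − (0.0592/n) log Q = 0.43 − (0.0592/2)(-9.862) = 0.430 + 0.292 = 0.722 V.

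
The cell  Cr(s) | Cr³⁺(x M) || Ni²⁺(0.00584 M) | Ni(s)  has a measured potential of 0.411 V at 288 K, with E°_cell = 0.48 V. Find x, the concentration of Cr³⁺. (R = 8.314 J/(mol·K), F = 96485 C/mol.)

1.9 M

From the Nernst equation, ln Q = nF(E° − E)/RT = 6×96485×(0.48 − 0.411)/(8.314×288) = 16.682, so Q = 1.76 × 10^7.
With Q = [Cr³⁺]^2/[Ni²⁺]^3 and the known concentrations, [Cr³⁺]^2 in the numerator gives [Cr³⁺] = 1.9 M.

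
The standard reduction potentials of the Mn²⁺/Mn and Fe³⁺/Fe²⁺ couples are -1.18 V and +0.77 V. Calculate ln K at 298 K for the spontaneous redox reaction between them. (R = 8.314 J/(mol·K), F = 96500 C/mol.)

E°_cell = +0.77 − (-1.18) = 1.95 V, with n = 2 electrons transferred.
At equilibrium E = 0, so the Nernst equation gives ln K = nFE°/RT = (2)(96500)(1.95)/((8.314)(298)) = 151.90.

ln K = 151.9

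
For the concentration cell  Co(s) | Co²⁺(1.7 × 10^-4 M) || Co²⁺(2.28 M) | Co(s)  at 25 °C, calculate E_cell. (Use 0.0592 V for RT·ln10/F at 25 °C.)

0.12 V

Both half-cells are Co²⁺/Co, so E°_cell = 0. The concentrated side is the cathode; the cell reaction moves Co²⁺ from high to low concentration with n = 2.
Q = [Co²⁺]_dilute/[Co²⁺]_conc = 1.7 × 10^-4/2.28 = 7.46 × 10^-5.
E = 0 − (0.0592/2) log Q = −(0.0592/2)(-4.127) = 0.1222 V.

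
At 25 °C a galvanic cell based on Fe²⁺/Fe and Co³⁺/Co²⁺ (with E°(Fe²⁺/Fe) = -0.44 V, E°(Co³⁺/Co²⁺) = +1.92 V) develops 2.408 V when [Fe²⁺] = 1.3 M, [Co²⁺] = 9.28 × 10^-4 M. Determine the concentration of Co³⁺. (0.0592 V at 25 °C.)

0.0068 M

From the Nernst equation, log Q = n(E° − E)/0.0592 = 2(2.36 − 2.408)/0.0592 = -1.622, so Q = 0.0239.
With Q = [Fe²⁺]·[Co²⁺]^2/[Co³⁺]^2 and the known concentrations, [Co³⁺]^2 in the denominator gives [Co³⁺] = 0.0068 M.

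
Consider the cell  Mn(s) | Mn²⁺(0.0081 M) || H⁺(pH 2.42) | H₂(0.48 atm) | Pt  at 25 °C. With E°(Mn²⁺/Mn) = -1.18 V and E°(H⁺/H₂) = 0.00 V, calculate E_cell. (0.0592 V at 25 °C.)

1.11 V

The hydrogen couple is the cathode, so E°_cell = 1.18 V; n = 2.
[H⁺] = 10^(−2.42) = 0.0038 M, and Q = [Mn²⁺]·P(H₂) / [H⁺]^2 = 269.
E = E° − (0.0592/2) log Q = 1.18 − (0.0592/2)(2.430) = 1.108 V.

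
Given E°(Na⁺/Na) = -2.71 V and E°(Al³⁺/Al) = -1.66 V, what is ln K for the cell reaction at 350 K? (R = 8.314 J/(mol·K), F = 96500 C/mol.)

E°_cell = -1.66 − (-2.71) = 1.05 V, with n = 3 electrons transferred.
At equilibrium E = 0, so the Nernst equation gives ln K = nFE°/RT = (3)(96500)(1.05)/((8.314)(350)) = 104.46.

ln K = 104.5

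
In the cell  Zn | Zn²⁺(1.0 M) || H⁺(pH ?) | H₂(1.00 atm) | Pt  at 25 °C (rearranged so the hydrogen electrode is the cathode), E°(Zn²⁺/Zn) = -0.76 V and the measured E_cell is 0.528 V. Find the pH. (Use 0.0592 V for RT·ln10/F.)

E°_cell = 0.76 V and n = 2.
log Q = n(E° − E)/0.0592 = 2×(0.76 − 0.528)/0.0592 = 7.838.
With Q = [Zn²⁺]·P(H₂) / [H⁺]^2, solving for [H⁺] gives log[H⁺] = -3.919, so pH = 3.92.

pH = 3.92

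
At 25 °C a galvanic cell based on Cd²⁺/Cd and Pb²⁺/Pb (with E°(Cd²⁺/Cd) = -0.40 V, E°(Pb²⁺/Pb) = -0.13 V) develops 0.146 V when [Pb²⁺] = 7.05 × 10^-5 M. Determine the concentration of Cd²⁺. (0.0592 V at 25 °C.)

1.1 M

From the Nernst equation, log Q = n(E° − E)/0.0592 = 2(0.27 − 0.146)/0.0592 = 4.189, so Q = 1.55 × 10^4.
With Q = [Cd²⁺]/[Pb²⁺] and the known concentrations, [Cd²⁺] in the numerator gives [Cd²⁺] = 1.1 M.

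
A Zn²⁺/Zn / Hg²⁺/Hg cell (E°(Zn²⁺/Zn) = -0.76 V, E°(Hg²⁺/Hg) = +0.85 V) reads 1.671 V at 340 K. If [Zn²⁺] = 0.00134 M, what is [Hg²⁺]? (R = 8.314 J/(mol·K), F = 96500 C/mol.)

0.086 M

From the Nernst equation, ln Q = nF(E° − E)/RT = 2×96500×(1.61 − 1.671)/(8.314×340) = -4.165, so Q = 0.0155.
With Q = [Zn²⁺]/[Hg²⁺] and the known concentrations, [Hg²⁺] in the denominator gives [Hg²⁺] = 0.086 M.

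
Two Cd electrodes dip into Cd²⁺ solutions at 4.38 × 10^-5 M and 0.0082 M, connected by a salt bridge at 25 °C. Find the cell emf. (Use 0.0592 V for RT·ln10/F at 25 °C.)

Both half-cells are Cd²⁺/Cd, so E°_cell = 0. The concentrated side is the cathode; the cell reaction moves Cd²⁺ from high to low concentration with n = 2.
Q = [Cd²⁺]_dilute/[Cd²⁺]_conc = 4.38 × 10^-5/0.0082 = 0.00534.
E = 0 − (0.0592/2) log Q = −(0.0592/2)(-2.272) = 0.0673 V.

0.067 V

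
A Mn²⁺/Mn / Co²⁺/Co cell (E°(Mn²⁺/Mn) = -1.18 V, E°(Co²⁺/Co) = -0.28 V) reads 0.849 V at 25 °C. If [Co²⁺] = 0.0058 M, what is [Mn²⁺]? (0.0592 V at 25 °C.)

0.31 M

From the Nernst equation, log Q = n(E° − E)/0.0592 = 2(0.90 − 0.849)/0.0592 = 1.723, so Q = 52.8.
With Q = [Mn²⁺]/[Co²⁺] and the known concentrations, [Mn²⁺] in the numerator gives [Mn²⁺] = 0.31 M.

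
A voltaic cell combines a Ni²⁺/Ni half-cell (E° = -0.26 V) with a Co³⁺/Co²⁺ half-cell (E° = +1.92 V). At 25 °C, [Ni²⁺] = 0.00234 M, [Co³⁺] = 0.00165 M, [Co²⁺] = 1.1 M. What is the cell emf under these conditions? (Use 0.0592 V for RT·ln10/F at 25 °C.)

The Co³⁺/Co²⁺ couple has the higher reduction potential and acts as the cathode, so E°_cell = +1.92 − (-0.26) = 2.18 V.
Balancing electrons gives n = 2; the reaction quotient is Q = [Ni²⁺]·[Co²⁺]^2/[Co³⁺]^2 = 1040.
At 25 °C, E = E° − (0.0592/n) log Q = 2.18 − (0.0592/2)(3.017) = 2.180 − 0.089 = 2.091 V.

2.09 V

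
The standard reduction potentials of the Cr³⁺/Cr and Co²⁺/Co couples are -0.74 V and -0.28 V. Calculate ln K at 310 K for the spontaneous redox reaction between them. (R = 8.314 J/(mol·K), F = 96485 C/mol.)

E°_cell = -0.28 − (-0.74) = 0.46 V, with n = 6 electrons transferred.
At equilibrium E = 0, so the Nernst equation gives ln K = nFE°/RT = (6)(96485)(0.46)/((8.314)(310)) = 103.32.

ln K = 103.3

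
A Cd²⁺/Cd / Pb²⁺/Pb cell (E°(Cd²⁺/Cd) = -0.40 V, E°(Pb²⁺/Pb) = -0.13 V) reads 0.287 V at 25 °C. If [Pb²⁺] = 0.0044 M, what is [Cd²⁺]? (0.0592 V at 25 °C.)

From the Nernst equation, log Q = n(E° − E)/0.0592 = 2(0.27 − 0.287)/0.0592 = -0.574, so Q = 0.266.
With Q = [Cd²⁺]/[Pb²⁺] and the known concentrations, [Cd²⁺] in the numerator gives [Cd²⁺] = 0.0012 M.

0.0012 M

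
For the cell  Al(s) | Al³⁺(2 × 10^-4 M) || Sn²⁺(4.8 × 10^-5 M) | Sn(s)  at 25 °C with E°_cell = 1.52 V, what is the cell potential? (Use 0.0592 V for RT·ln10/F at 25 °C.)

Balancing electrons gives n = 6; the reaction quotient is Q = [Al³⁺]^2/[Sn²⁺]^3 = 3.62 × 10^5.
At 25 °C, E = E° − (0.0592/n) log Q = 1.52 − (0.0592/6)(5.558) = 1.520 − 0.055 = 1.465 V.

1.47 V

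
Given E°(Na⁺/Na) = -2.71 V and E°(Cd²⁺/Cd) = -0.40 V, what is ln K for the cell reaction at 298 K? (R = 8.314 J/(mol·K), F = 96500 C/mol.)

ln K = 179.9

E°_cell = -0.40 − (-2.71) = 2.31 V, with n = 2 electrons transferred.
At equilibrium E = 0, so the Nernst equation gives ln K = nFE°/RT = (2)(96500)(2.31)/((8.314)(298)) = 179.95.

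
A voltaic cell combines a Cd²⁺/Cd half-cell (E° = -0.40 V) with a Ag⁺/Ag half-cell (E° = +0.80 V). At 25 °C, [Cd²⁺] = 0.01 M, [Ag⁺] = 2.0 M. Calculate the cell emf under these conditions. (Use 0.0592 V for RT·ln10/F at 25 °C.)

The Ag⁺/Ag couple has the higher reduction potential and acts as the cathode, so E°_cell = +0.80 − (-0.40) = 1.20 V.
Balancing electrons gives n = 2; the reaction quotient is Q = [Cd²⁺]/[Ag⁺]^2 = 0.00250.
At 25 °C, E = E° − (0.0592/n) log Q = 1.20 − (0.0592/2)(-2.602) = 1.200 + 0.077 = 1.277 V.

1.28 V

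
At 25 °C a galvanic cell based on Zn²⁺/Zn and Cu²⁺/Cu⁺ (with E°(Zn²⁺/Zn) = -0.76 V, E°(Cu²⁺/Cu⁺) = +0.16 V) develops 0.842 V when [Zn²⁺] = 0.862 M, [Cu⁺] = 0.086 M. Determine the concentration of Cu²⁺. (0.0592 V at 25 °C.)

From the Nernst equation, log Q = n(E° − E)/0.0592 = 2(0.92 − 0.842)/0.0592 = 2.635, so Q = 432.
With Q = [Zn²⁺]·[Cu⁺]^2/[Cu²⁺]^2 and the known concentrations, [Cu²⁺]^2 in the denominator gives [Cu²⁺] = 0.0038 M.

0.0038 M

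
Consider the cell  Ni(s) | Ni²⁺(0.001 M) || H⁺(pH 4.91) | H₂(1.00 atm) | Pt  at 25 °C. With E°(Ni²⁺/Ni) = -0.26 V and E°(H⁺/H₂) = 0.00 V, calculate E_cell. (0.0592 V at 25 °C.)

0.058 V

The hydrogen couple is the cathode, so E°_cell = 0.26 V; n = 2.
[H⁺] = 10^(−4.91) = 1.2 × 10^-5 M, and Q = [Ni²⁺]·P(H₂) / [H⁺]^2 = 6.61 × 10^6.
E = E° − (0.0592/2) log Q = 0.26 − (0.0592/2)(6.820) = 0.058 V.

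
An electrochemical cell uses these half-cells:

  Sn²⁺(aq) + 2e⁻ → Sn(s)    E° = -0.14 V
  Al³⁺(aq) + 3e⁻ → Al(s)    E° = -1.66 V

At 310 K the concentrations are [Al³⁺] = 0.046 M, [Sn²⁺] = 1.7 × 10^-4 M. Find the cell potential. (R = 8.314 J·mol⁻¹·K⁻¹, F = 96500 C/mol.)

1.43 V

The Sn²⁺/Sn couple has the higher reduction potential and acts as the cathode, so E°_cell = -0.14 − (-1.66) = 1.52 V.
Balancing electrons gives n = 6; the reaction quotient is Q = [Al³⁺]^2/[Sn²⁺]^3 = 4.31 × 10^8.
E = E° − (RT/nF) ln Q = 1.52 − (8.314×310)/(6×96500) × (19.881) = 1.520 − 0.088 = 1.432 V.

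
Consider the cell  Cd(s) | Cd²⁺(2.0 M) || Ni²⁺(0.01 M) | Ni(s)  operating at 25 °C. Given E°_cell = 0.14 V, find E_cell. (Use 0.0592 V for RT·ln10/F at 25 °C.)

0.072 V

Balancing electrons gives n = 2; the reaction quotient is Q = [Cd²⁺]/[Ni²⁺] = 200.
At 25 °C, E = E° − (0.0592/n) log Q = 0.14 − (0.0592/2)(2.301) = 0.140 − 0.068 = 0.072 V.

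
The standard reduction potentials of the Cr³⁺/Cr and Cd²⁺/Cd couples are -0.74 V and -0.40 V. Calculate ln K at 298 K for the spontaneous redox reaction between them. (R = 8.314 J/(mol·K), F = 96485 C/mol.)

E°_cell = -0.40 − (-0.74) = 0.34 V, with n = 6 electrons transferred.
At equilibrium E = 0, so the Nernst equation gives ln K = nFE°/RT = (6)(96485)(0.34)/((8.314)(298)) = 79.44.

ln K = 79.4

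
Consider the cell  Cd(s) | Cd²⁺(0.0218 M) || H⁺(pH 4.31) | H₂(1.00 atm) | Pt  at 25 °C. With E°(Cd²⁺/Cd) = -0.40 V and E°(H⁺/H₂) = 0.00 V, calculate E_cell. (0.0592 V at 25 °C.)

0.19 V

The hydrogen couple is the cathode, so E°_cell = 0.40 V; n = 2.
[H⁺] = 10^(−4.31) = 4.9 × 10^-5 M, and Q = [Cd²⁺]·P(H₂) / [H⁺]^2 = 9.09 × 10^6.
E = E° − (0.0592/2) log Q = 0.40 − (0.0592/2)(6.958) = 0.194 V.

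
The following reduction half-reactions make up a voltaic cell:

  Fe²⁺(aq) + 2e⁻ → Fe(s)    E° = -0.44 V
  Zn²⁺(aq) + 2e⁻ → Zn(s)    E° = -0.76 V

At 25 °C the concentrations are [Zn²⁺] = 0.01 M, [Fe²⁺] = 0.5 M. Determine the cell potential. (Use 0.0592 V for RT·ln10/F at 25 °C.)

The Fe²⁺/Fe couple has the higher reduction potential and acts as the cathode, so E°_cell = -0.44 − (-0.76) = 0.32 V.
Balancing electrons gives n = 2; the reaction quotient is Q = [Zn²⁺]/[Fe²⁺] = 0.0200.
At 25 °C, E = E° − (0.0592/n) log Q = 0.32 − (0.0592/2)(-1.699) = 0.320 + 0.050 = 0.370 V.

0.370 V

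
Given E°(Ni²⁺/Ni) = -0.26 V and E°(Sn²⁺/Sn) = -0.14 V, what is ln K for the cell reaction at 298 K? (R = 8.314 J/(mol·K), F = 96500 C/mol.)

E°_cell = -0.14 − (-0.26) = 0.12 V, with n = 2 electrons transferred.
At equilibrium E = 0, so the Nernst equation gives ln K = nFE°/RT = (2)(96500)(0.12)/((8.314)(298)) = 9.35.

ln K = 9.3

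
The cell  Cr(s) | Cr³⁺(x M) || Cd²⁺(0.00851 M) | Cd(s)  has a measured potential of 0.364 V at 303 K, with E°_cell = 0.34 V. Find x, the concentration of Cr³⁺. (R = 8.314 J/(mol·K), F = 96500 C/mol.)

From the Nernst equation, ln Q = nF(E° − E)/RT = 6×96500×(0.34 − 0.364)/(8.314×303) = -5.516, so Q = 0.00402.
With Q = [Cr³⁺]^2/[Cd²⁺]^3 and the known concentrations, [Cr³⁺]^2 in the numerator gives [Cr³⁺] = 5 × 10^-5 M.

5 × 10^-5 M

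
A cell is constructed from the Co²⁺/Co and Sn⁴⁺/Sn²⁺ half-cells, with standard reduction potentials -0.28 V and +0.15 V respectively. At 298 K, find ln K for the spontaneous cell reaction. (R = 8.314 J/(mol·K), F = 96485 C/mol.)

ln K = 33.5

E°_cell = +0.15 − (-0.28) = 0.43 V, with n = 2 electrons transferred.
At equilibrium E = 0, so the Nernst equation gives ln K = nFE°/RT = (2)(96485)(0.43)/((8.314)(298)) = 33.49.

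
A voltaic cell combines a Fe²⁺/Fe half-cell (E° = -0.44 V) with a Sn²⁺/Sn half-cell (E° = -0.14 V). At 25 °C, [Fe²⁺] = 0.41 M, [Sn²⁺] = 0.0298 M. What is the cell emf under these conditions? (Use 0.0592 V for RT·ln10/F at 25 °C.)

The Sn²⁺/Sn couple has the higher reduction potential and acts as the cathode, so E°_cell = -0.14 − (-0.44) = 0.30 V.
Balancing electrons gives n = 2; the reaction quotient is Q = [Fe²⁺]/[Sn²⁺] = 13.8.
At 25 °C, E = E° − (0.0592/n) log Q = 0.30 − (0.0592/2)(1.139) = 0.300 − 0.034 = 0.266 V.

0.266 V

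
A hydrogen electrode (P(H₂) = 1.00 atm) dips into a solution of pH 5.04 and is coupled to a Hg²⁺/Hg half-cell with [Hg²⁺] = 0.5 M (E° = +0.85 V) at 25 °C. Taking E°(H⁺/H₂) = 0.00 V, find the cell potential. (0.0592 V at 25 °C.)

The Hg²⁺/Hg couple is the cathode, so E°_cell = 0.85 V; n = 2.
[H⁺] = 10^(−5.04) = 9.1 × 10^-6 M, and Q = [H⁺]^2 / ([Hg²⁺]·P(H₂)) = 1.66 × 10^-10.
E = E° − (0.0592/2) log Q = 0.85 − (0.0592/2)(-9.779) = 1.139 V.

1.14 V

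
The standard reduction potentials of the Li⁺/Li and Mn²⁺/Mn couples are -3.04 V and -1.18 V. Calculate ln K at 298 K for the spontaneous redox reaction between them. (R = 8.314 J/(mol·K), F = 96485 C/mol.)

ln K = 144.9

E°_cell = -1.18 − (-3.04) = 1.86 V, with n = 2 electrons transferred.
At equilibrium E = 0, so the Nernst equation gives ln K = nFE°/RT = (2)(96485)(1.86)/((8.314)(298)) = 144.87.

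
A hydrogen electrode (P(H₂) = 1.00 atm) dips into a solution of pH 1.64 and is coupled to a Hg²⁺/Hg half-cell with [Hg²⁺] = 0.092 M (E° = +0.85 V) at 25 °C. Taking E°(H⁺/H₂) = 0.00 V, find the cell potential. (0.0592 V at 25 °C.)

0.92 V

The Hg²⁺/Hg couple is the cathode, so E°_cell = 0.85 V; n = 2.
[H⁺] = 10^(−1.64) = 0.023 M, and Q = [H⁺]^2 / ([Hg²⁺]·P(H₂)) = 0.00570.
E = E° − (0.0592/2) log Q = 0.85 − (0.0592/2)(-2.244) = 0.916 V.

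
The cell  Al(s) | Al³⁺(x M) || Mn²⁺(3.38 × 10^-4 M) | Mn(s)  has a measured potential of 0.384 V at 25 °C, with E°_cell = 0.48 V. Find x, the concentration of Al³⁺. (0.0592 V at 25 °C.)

0.46 M

From the Nernst equation, log Q = n(E° − E)/0.0592 = 6(0.48 − 0.384)/0.0592 = 9.730, so Q = 5.37 × 10^9.
With Q = [Al³⁺]^2/[Mn²⁺]^3 and the known concentrations, [Al³⁺]^2 in the numerator gives [Al³⁺] = 0.46 M.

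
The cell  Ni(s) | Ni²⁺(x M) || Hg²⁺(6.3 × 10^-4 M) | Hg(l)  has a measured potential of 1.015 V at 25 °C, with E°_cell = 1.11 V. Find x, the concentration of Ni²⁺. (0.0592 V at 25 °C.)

From the Nernst equation, log Q = n(E° − E)/0.0592 = 2(1.11 − 1.015)/0.0592 = 3.209, so Q = 1620.
With Q = [Ni²⁺]/[Hg²⁺] and the known concentrations, [Ni²⁺] in the numerator gives [Ni²⁺] = 1.0 M.

1.0 M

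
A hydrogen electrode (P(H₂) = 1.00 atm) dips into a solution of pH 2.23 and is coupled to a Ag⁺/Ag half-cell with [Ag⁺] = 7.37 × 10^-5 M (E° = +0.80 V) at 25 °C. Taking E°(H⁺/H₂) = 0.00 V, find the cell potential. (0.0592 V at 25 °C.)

The Ag⁺/Ag couple is the cathode, so E°_cell = 0.80 V; n = 2.
[H⁺] = 10^(−2.23) = 0.0059 M, and Q = [H⁺]^2 / ([Ag⁺]^2·P(H₂)) = 6380.
E = E° − (0.0592/2) log Q = 0.80 − (0.0592/2)(3.805) = 0.687 V.

0.69 V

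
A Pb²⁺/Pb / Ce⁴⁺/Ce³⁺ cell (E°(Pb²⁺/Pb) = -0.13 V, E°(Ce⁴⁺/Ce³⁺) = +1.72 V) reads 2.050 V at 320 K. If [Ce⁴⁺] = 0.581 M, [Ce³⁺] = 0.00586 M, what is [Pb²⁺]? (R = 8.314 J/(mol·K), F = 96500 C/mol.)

From the Nernst equation, ln Q = nF(E° − E)/RT = 2×96500×(1.85 − 2.050)/(8.314×320) = -14.509, so Q = 5 × 10^-7.
With Q = [Pb²⁺]·[Ce³⁺]^2/[Ce⁴⁺]^2 and the known concentrations, [Pb²⁺] in the numerator gives [Pb²⁺] = 0.0049 M.

0.0049 M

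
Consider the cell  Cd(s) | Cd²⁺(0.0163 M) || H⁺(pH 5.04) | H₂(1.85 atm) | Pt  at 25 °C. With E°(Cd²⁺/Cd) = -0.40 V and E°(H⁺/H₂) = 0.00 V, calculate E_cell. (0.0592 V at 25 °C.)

The hydrogen couple is the cathode, so E°_cell = 0.40 V; n = 2.
[H⁺] = 10^(−5.04) = 9.1 × 10^-6 M, and Q = [Cd²⁺]·P(H₂) / [H⁺]^2 = 3.63 × 10^8.
E = E° − (0.0592/2) log Q = 0.40 − (0.0592/2)(8.559) = 0.147 V.

0.15 V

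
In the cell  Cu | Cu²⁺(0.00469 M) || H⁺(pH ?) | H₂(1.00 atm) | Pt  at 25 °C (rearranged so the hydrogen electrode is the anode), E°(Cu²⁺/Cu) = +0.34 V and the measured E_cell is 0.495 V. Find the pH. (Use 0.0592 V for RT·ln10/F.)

E°_cell = 0.34 V and n = 2.
log Q = n(E° − E)/0.0592 = 2×(0.34 − 0.495)/0.0592 = -5.236.
With Q = [H⁺]^2 / ([Cu²⁺]·P(H₂)), solving for [H⁺] gives log[H⁺] = -3.783, so pH = 3.78.

pH = 3.78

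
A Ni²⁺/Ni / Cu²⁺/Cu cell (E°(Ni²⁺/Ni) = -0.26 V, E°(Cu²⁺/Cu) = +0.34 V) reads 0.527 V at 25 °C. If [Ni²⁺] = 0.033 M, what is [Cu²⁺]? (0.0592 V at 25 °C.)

1.1 × 10^-4 M

From the Nernst equation, log Q = n(E° − E)/0.0592 = 2(0.60 − 0.527)/0.0592 = 2.466, so Q = 293.
With Q = [Ni²⁺]/[Cu²⁺] and the known concentrations, [Cu²⁺] in the denominator gives [Cu²⁺] = 1.1 × 10^-4 M.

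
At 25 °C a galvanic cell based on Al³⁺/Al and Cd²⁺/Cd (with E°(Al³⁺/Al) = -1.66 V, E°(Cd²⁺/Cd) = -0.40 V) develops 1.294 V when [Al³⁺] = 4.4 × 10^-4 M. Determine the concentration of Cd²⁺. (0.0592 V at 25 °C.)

From the Nernst equation, log Q = n(E° − E)/0.0592 = 6(1.26 − 1.294)/0.0592 = -3.446, so Q = 3.58 × 10^-4.
With Q = [Al³⁺]^2/[Cd²⁺]^3 and the known concentrations, [Cd²⁺]^3 in the denominator gives [Cd²⁺] = 0.081 M.

0.081 M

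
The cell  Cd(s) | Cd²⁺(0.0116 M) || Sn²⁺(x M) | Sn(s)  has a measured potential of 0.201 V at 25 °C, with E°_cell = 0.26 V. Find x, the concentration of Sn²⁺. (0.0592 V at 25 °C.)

From the Nernst equation, log Q = n(E° − E)/0.0592 = 2(0.26 − 0.201)/0.0592 = 1.993, so Q = 98.5.
With Q = [Cd²⁺]/[Sn²⁺] and the known concentrations, [Sn²⁺] in the denominator gives [Sn²⁺] = 1.2 × 10^-4 M.

1.2 × 10^-4 M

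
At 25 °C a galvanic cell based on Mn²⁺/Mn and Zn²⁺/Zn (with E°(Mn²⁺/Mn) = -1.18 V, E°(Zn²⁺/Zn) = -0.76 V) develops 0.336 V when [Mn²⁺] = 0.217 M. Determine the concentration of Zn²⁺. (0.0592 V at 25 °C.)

3.2 × 10^-4 M

From the Nernst equation, log Q = n(E° − E)/0.0592 = 2(0.42 − 0.336)/0.0592 = 2.838, so Q = 688.
With Q = [Mn²⁺]/[Zn²⁺] and the known concentrations, [Zn²⁺] in the denominator gives [Zn²⁺] = 3.2 × 10^-4 M.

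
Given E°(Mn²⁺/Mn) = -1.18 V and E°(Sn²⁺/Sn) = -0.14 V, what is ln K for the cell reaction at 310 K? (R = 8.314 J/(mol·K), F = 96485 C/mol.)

ln K = 77.9

E°_cell = -0.14 − (-1.18) = 1.04 V, with n = 2 electrons transferred.
At equilibrium E = 0, so the Nernst equation gives ln K = nFE°/RT = (2)(96485)(1.04)/((8.314)(310)) = 77.87.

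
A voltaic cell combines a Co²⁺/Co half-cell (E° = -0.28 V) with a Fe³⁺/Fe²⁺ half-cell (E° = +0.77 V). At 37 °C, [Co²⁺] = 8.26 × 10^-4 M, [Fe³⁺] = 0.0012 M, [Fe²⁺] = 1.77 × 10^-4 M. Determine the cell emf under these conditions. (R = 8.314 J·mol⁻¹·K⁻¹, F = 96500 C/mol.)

The Fe³⁺/Fe²⁺ couple has the higher reduction potential and acts as the cathode, so E°_cell = +0.77 − (-0.28) = 1.05 V.
Balancing electrons gives n = 2; the reaction quotient is Q = [Co²⁺]·[Fe²⁺]^2/[Fe³⁺]^2 = 1.8 × 10^-5.
E = E° − (RT/nF) ln Q = 1.05 − (8.314×310)/(2×96500) × (-10.927) = 1.050 + 0.146 = 1.196 V.

1.20 V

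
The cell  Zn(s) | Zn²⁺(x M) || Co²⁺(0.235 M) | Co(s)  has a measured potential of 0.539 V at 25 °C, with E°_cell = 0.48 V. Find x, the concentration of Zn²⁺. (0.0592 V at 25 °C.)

From the Nernst equation, log Q = n(E° − E)/0.0592 = 2(0.48 − 0.539)/0.0592 = -1.993, so Q = 0.0102.
With Q = [Zn²⁺]/[Co²⁺] and the known concentrations, [Zn²⁺] in the numerator gives [Zn²⁺] = 0.0024 M.

0.0024 M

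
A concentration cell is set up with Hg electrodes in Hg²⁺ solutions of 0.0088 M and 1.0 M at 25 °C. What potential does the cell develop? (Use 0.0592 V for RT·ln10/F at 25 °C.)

Both half-cells are Hg²⁺/Hg, so E°_cell = 0. The concentrated side is the cathode; the cell reaction moves Hg²⁺ from high to low concentration with n = 2.
Q = [Hg²⁺]_dilute/[Hg²⁺]_conc = 0.0088/1.0 = 0.00880.
E = 0 − (0.0592/2) log Q = −(0.0592/2)(-2.056) = 0.0609 V.

0.061 V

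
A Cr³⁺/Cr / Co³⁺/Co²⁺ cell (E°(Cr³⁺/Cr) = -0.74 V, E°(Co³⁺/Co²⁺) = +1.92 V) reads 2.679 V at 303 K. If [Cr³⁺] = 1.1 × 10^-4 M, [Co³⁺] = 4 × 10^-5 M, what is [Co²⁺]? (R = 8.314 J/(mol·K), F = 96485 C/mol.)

4 × 10^-4 M

From the Nernst equation, ln Q = nF(E° − E)/RT = 3×96485×(2.66 − 2.679)/(8.314×303) = -2.183, so Q = 0.113.
With Q = [Cr³⁺]·[Co²⁺]^3/[Co³⁺]^3 and the known concentrations, [Co²⁺]^3 in the numerator gives [Co²⁺] = 4 × 10^-4 M.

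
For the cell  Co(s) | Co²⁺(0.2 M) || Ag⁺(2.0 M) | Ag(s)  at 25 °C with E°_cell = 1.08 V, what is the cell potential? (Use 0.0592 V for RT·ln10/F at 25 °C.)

1.12 V

Balancing electrons gives n = 2; the reaction quotient is Q = [Co²⁺]/[Ag⁺]^2 = 0.0500.
At 25 °C, E = E° − (0.0592/n) log Q = 1.08 − (0.0592/2)(-1.301) = 1.080 + 0.039 = 1.119 V.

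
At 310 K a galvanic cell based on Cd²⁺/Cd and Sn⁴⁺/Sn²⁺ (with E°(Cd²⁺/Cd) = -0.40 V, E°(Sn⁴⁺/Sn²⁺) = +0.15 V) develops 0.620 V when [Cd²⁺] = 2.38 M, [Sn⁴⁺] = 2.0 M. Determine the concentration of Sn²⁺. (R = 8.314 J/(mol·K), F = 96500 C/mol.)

0.0044 M

From the Nernst equation, ln Q = nF(E° − E)/RT = 2×96500×(0.55 − 0.620)/(8.314×310) = -5.242, so Q = 0.00529.
With Q = [Cd²⁺]·[Sn²⁺]/[Sn⁴⁺] and the known concentrations, [Sn²⁺] in the numerator gives [Sn²⁺] = 0.0044 M.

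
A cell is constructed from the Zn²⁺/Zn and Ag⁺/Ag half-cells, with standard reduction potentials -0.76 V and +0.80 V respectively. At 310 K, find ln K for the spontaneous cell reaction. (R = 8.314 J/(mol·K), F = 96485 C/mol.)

ln K = 116.8

E°_cell = +0.80 − (-0.76) = 1.56 V, with n = 2 electrons transferred.
At equilibrium E = 0, so the Nernst equation gives ln K = nFE°/RT = (2)(96485)(1.56)/((8.314)(310)) = 116.80.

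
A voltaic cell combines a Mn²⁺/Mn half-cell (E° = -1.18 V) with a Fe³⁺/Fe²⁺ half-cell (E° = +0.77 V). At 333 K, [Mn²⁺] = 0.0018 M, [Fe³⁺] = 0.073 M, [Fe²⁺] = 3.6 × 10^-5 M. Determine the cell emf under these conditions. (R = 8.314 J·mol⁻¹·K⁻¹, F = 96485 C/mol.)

The Fe³⁺/Fe²⁺ couple has the higher reduction potential and acts as the cathode, so E°_cell = +0.77 − (-1.18) = 1.95 V.
Balancing electrons gives n = 2; the reaction quotient is Q = [Mn²⁺]·[Fe²⁺]^2/[Fe³⁺]^2 = 4.38 × 10^-10.
E = E° − (RT/nF) ln Q = 1.95 − (8.314×333)/(2×96485) × (-21.549) = 1.950 + 0.309 = 2.259 V.

2.26 V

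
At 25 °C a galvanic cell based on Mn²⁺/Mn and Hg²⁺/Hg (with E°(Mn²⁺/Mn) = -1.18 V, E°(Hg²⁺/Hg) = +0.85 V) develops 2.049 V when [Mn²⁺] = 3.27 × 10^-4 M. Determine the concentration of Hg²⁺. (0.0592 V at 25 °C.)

From the Nernst equation, log Q = n(E° − E)/0.0592 = 2(2.03 − 2.049)/0.0592 = -0.642, so Q = 0.228.
With Q = [Mn²⁺]/[Hg²⁺] and the known concentrations, [Hg²⁺] in the denominator gives [Hg²⁺] = 0.0014 M.

0.0014 M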